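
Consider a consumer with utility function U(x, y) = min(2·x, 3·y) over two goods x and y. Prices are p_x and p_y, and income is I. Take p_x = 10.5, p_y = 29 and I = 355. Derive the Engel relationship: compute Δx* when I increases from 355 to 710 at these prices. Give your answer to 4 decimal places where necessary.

Δx* = 11.8994

Demand: x*(p_x,p_y,I) = 3·I/(3·p_x + 2·p_y), y* = 2·I/(3·p_x + 2·p_y).
Here 3·10.5 + 2·29 = 89.5, giving x* = 11.8994.
At I' = 710: x* = 23.7989. Change: 23.7989 − 11.8994 = 11.8994.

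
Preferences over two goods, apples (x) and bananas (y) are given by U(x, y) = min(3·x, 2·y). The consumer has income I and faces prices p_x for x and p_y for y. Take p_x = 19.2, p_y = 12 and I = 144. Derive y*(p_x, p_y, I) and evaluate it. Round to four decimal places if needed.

With perfect complements, no substitution: consume in ratio x:y = 2:3.
Budget: p_x·x + p_y·(3/2)·x = I, so (2·p_x + 3·p_y)·x = 2·I.
Demand: x*(p_x,p_y,I) = 2·I/(2·p_x + 3·p_y), y* = 3·I/(2·p_x + 3·p_y).
Here 2·19.2 + 3·12 = 74.4, giving y* = 5.8065.

y* = 5.8065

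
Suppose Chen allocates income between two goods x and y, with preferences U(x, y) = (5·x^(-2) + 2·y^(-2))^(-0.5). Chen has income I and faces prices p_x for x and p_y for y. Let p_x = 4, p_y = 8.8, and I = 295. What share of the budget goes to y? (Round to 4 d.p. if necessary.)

share on y = 0.5548

MU_x ∝ 5·x^(-3), MU_y ∝ 2·y^(-3), so MRS = (5/2)·(y/x)^(3) = p_x/p_y.
Solve for the ratio: y/x = [(2/5)·p_x/p_y]^(1/3).
Substitute y = (y/x)·x into the budget: x* = I/(p_x + p_y·(y/x)).
Numerically y/x = 0.566516, so x* = 295/(4 + 8.8·0.566516) = 32.8312 and y* = 0.566516·32.8312 = 18.5994.
Expenditure on y: 8.8·18.5994 = 163.675; share = 0.5548.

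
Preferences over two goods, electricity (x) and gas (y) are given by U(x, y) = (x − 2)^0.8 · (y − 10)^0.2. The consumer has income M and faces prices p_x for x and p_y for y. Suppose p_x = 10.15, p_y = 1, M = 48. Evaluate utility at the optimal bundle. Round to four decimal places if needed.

V = 1.6807

After buying the subsistence bundle (2, 10), a share 0.8 of the remaining income goes to x: x* = 2 + 0.8·(M − 2p_x − 10p_y)/p_x.
Discretionary income = 48 − 2·10.15 − 10·1 = 17.7; x* = 2 + 0.8·17.7/10.15 = 3.3951; y* = 10 + 0.2·17.7/1 = 13.54.
Utility at the optimum: U(3.3951, 13.54) = 1.6807.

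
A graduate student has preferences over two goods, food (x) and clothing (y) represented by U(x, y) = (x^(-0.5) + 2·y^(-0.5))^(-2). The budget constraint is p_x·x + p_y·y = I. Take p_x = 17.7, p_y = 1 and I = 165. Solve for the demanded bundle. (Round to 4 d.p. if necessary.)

x* = 5.7933, y* = 62.4588

From the CES first-order condition, (1/2)·(y/x)^(1.5) = p_x/p_y.
Solve for the ratio: y/x = [2·p_x/p_y]^(2/3).
Substitute y = (y/x)·x into the budget: x* = I/(p_x + p_y·(y/x)).
Numerically y/x = 10.781243, so x* = 165/(17.7 + 1·10.781243) = 5.7933 and y* = 10.781243·5.7933 = 62.4588.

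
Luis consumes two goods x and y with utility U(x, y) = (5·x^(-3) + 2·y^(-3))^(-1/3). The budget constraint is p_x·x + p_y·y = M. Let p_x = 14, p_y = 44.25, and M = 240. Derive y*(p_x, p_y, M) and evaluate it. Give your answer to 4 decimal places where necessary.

From the CES first-order condition, (5/2)·(y/x)^(4) = p_x/p_y.
Hence y/x = ((2/5)·p_x/p_y)^(1/(4)), i.e. raised to the 0.25 power.
Substitute y = (y/x)·x into the budget: x* = M/(p_x + p_y·(y/x)).
Numerically y/x = 0.596443, so x* = 240/(14 + 44.25·0.596443) = 5.9417 and y* = 0.596443·5.9417 = 3.5439.

y* = 3.5439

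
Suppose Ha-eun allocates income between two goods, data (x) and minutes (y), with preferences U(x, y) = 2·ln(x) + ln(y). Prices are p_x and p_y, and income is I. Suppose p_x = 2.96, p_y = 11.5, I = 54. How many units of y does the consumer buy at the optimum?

At p_x=2.96, p_y=11.5, I=54: y* = 1/3·54/11.5 = 1.5652.

y* = 1.5652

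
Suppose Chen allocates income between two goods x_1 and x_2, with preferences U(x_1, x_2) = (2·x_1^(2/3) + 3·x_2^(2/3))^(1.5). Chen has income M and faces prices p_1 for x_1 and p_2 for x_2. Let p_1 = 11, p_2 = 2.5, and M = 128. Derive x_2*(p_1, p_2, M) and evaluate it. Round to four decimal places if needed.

MRS = MU_x_1/MU_x_2 = (2/3)·(x_2/x_1)^(1/3). Set equal to p_1/p_2.
Hence x_2/x_1 = ((3/2)·p_1/p_2)^(1/(1/3)), i.e. raised to the 3 power.
Substitute x_2 = (x_2/x_1)·x_1 into the budget: x_1* = M/(p_1 + p_2·(x_2/x_1)).
Numerically x_2/x_1 = 287.496, so x_1* = 128/(11 + 2.5·287.496) = 0.1754 and x_2* = 287.496·0.1754 = 50.4282.

x_2* = 50.4282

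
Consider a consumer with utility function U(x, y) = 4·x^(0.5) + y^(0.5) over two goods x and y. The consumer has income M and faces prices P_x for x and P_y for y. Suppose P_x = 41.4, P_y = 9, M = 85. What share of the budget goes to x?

share on x = 0.7767

From the CES first-order condition, 4·(y/x)^(0.5) = P_x/P_y.
Hence y/x = ((1/4)·P_x/P_y)^(1/(0.5)), i.e. raised to the 2 power.
Substitute y = (y/x)·x into the budget: x* = M/(P_x + P_y·(y/x)).
Numerically y/x = 1.3225, so x* = 85/(41.4 + 9·1.3225) = 1.5947 and y* = 1.3225·1.5947 = 2.109.
Expenditure on x: 41.4·1.5947 = 66.0194; share = 0.7767.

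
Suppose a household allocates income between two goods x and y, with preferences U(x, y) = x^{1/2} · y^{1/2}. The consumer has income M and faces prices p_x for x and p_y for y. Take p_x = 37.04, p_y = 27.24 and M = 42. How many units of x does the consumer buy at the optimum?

x* = 0.567

Tangency: MRS = y/x = p_x/p_y.
So 0.5·p_y·y = 0.5·p_x·x; combined with the budget, a share 0.5 of income goes to x.
Demand: x*(p_x,p_y,M) = 0.5·M/p_x and y* = 0.5·M/p_y.
At p_x=37.04, p_y=27.24, M=42: x* = 0.5·42/37.04 = 0.567.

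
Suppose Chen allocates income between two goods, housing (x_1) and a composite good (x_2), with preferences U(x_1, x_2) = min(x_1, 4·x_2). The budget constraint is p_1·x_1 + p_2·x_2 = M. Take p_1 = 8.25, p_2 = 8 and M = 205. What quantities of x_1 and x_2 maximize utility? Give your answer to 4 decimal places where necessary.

Here 4·8.25 + 8 = 41, giving x_1* = 20 and x_2* = 5.

x_1* = 20, x_2* = 5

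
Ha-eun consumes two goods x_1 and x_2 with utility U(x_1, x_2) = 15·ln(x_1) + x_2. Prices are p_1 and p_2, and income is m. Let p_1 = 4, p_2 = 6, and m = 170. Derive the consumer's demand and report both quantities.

Set MRS = p_1/p_2: (15/x_1)/1 = p_1/p_2.
So x_1*(p_1,p_2) = 15·p_2/p_1, independent of income; and x_2* = (m − 15·p_2)/p_2.
At the given prices: x_1* = 15·6/4 = 22.5, and x_2* = 13.3333.

x_1* = 22.5, x_2* = 13.3333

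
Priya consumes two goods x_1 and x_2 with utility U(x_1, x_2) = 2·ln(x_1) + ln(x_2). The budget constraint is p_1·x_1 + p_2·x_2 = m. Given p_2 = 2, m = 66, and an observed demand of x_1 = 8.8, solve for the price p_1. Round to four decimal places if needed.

p_1 = 5

MU_x_1/MU_x_2 = (2·x_2)/(x_1); tangency sets this equal to p_1/p_2.
So 2·p_2·x_2 = p_1·x_1; combined with the budget, a share 2/3 of income goes to x_1.
Demand: x_1*(p_1,p_2,m) = 2/3·m/p_1 and x_2* = 1/3·m/p_2.
Set x_1* = 8.8 in the demand function and solve for p_1: p_1 = 5.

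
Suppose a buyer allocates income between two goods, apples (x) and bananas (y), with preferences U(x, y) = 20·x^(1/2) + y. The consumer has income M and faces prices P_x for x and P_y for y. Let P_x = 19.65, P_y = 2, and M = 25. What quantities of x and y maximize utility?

Set MRS = P_x/P_y: 10·x^(−1/2) = P_x/P_y.
Solve: √x = 10·P_y/P_x, so x*(P_x,P_y) = (10·P_y/P_x)², and y* = (M − P_x·x*)/P_y.
Plugging in: x* = (10·2/19.65)² = 1.0359, y* = 2.3219.

x* = 1.0359, y* = 2.3219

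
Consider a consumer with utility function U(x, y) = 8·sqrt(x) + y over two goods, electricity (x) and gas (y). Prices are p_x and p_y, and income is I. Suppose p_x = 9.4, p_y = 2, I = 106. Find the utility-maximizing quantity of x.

MU_x = 4/√x, MU_y = 1. Tangency: 4/√x = p_x/p_y.
Thus x* = (4·p_y/p_x)² — independent of I — with the rest of income spent on y.
Plugging in: x* = (4·2/9.4)² = 0.7243.

x* = 0.7243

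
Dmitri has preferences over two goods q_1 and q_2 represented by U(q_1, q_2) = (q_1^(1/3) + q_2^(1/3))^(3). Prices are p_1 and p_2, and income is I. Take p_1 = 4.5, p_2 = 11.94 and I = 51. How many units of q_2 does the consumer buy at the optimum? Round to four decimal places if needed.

From the CES first-order condition, (q_2/q_1)^(2/3) = p_1/p_2.
Hence q_2/q_1 = (p_1/p_2)^(1/(2/3)), i.e. raised to the 1.5 power.
With the ratio pinned down, the budget gives q_1* = I/(p_1 + p_2·(q_2/q_1)) and q_2* = (q_2/q_1)·q_1*.
Numerically q_2/q_1 = 0.231373, so q_1* = 51/(4.5 + 11.94·0.231373) = 7.0223 and q_2* = 0.231373·7.0223 = 1.6248.

q_2* = 1.6248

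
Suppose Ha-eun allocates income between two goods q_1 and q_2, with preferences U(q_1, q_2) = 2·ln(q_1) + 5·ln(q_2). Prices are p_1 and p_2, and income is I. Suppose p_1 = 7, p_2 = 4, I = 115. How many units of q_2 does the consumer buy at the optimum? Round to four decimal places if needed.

Tangency: MRS = (2/5)·q_2/q_1 = p_1/p_2.
Rearranging, p_2·q_2 = (5/2)·p_1·q_1. Substituting into the budget gives p_1·q_1·(1 + (5/2)) = I.
Demand: q_1*(p_1,p_2,I) = 2/7·I/p_1 and q_2* = 5/7·I/p_2.
At p_1=7, p_2=4, I=115: q_2* = 5/7·115/4 = 20.5357.

q_2* = 20.5357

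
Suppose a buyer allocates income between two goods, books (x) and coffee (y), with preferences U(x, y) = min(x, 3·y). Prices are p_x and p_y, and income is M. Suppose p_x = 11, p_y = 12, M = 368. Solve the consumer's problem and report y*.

With perfect complements, no substitution: consume in ratio x:y = 3:1.
Budget: p_x·x + p_y·(1/3)·x = M, so (3·p_x + p_y)·x = 3·M.
Demand: x*(p_x,p_y,M) = 3·M/(3·p_x + p_y), y* = M/(3·p_x + p_y).
Here 3·11 + 12 = 45, giving y* = 8.1778.

y* = 8.1778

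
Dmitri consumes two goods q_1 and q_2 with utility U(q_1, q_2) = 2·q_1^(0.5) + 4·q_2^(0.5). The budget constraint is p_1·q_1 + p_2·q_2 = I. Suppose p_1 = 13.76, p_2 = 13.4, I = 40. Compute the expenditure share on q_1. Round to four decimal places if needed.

share on q_1 = 0.1958

Numerically q_2/q_1 = 4.217812, so q_1* = 40/(13.76 + 13.4·4.217812) = 0.5692 and q_2* = 4.217812·0.5692 = 2.4006.
Expenditure on q_1: 13.76·0.5692 = 7.8317; share = 0.1958.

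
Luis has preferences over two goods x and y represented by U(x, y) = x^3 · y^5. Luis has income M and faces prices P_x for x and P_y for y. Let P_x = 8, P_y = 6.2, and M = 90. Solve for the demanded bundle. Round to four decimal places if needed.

Tangency: MRS = (3/5)·y/x = P_x/P_y.
So 3·P_y·y = 5·P_x·x; combined with the budget, a share 0.375 of income goes to x.
Demand: x*(P_x,P_y,M) = 0.375·M/P_x and y* = 0.625·M/P_y.
At P_x=8, P_y=6.2, M=90: x* = 0.375·90/8 = 4.2188, y* = 9.0726.

x* = 4.2188, y* = 9.0726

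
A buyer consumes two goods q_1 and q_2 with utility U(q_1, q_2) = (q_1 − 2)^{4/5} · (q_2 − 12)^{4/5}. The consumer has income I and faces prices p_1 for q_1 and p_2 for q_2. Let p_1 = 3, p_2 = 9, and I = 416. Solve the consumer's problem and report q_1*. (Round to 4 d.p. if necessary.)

q_1* = 52.3333

MRS = (q_2−12)/(q_1−2). Tangency with p_1/p_2 gives q_2−12 = (p_1/p_2)·(q_1−2).
After buying the subsistence bundle (2, 12), a share 0.5 of the remaining income goes to q_1: q_1* = 2 + 0.5·(I − 2p_1 − 12p_2)/p_1.
Discretionary income = 416 − 2·3 − 12·9 = 302; q_1* = 2 + 0.5·302/3 = 52.3333.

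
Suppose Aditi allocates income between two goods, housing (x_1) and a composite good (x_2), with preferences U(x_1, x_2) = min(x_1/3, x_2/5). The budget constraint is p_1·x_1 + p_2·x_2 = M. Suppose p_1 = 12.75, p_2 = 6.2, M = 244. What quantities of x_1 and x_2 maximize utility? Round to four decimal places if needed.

With perfect complements, no substitution: consume in ratio x_1:x_2 = 3:5.
Budget: p_1·x_1 + p_2·(5/3)·x_1 = M, so (3·p_1 + 5·p_2)·x_1 = 3·M.
Demand: x_1*(p_1,p_2,M) = 3·M/(3·p_1 + 5·p_2), x_2* = 5·M/(3·p_1 + 5·p_2).
Here 3·12.75 + 5·6.2 = 69.25, giving x_1* = 10.5704 and x_2* = 17.6173.

x_1* = 10.5704, x_2* = 17.6173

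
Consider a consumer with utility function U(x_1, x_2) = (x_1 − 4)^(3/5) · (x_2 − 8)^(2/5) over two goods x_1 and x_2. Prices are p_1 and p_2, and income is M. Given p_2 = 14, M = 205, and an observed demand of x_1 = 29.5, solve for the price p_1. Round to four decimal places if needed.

p_1 = 2

This is Cobb-Douglas in (x_1−4, x_2−8): tangency gives 0.6·p_2·(x_2−8) = 0.4·p_1·(x_1−4).
Substituting into the budget: x_1* = 4 + 0.6·(M − 4·p_1 − 8·p_2)/p_1, and x_2* = 8 + 0.4·(…)/p_2.
Set x_1* = 29.5 in the demand function and solve for p_1: p_1 = 2.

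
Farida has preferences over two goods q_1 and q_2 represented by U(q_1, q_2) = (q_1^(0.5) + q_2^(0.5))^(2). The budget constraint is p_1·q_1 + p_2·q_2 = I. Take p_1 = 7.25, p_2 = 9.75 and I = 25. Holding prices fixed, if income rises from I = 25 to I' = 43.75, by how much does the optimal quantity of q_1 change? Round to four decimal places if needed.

From the CES first-order condition, (q_2/q_1)^(0.5) = p_1/p_2.
Solve for the ratio: q_2/q_1 = [p_1/p_2]^(2).
Substitute q_2 = (q_2/q_1)·q_1 into the budget: q_1* = I/(p_1 + p_2·(q_2/q_1)).
Numerically q_2/q_1 = 0.552926, so q_1* = 25/(7.25 + 9.75·0.552926) = 1.9777.
At I' = 43.75: q_1* = 3.461. Change: 3.461 − 1.9777 = 1.4833.

Δq_1* = 1.4833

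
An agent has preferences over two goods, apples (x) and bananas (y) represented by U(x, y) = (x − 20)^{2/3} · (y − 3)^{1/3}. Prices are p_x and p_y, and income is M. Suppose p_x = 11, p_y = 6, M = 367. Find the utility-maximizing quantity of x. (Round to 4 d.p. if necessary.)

Let x' = x−20, y' = y−3. MRS = 2·y'/x' = p_x/p_y.
Substituting into the budget: x* = 20 + 2/3·(M − 20·p_x − 3·p_y)/p_x, and y* = 3 + 1/3·(…)/p_y.
Discretionary income = 367 − 20·11 − 3·6 = 129; x* = 20 + 2/3·129/11 = 27.8182.

x* = 27.8182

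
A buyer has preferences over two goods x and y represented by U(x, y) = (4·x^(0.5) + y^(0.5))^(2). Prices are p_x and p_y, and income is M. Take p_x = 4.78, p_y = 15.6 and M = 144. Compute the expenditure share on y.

From the CES first-order condition, 4·(y/x)^(0.5) = p_x/p_y.
Solve for the ratio: y/x = [(1/4)·p_x/p_y]^(2).
With the ratio pinned down, the budget gives x* = M/(p_x + p_y·(y/x)) and y* = (y/x)·x*.
Numerically y/x = 0.005868, so x* = 144/(4.78 + 15.6·0.005868) = 29.5594 and y* = 0.005868·29.5594 = 0.1735.
Expenditure on y: 15.6·0.1735 = 2.7059; share = 0.0188.

share on y = 0.0188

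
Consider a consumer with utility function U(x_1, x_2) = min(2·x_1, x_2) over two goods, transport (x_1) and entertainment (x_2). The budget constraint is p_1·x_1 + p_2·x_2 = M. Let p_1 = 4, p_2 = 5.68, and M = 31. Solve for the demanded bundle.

With perfect complements, no substitution: consume in ratio x_1:x_2 = 1:2.
Budget: p_1·x_1 + p_2·2·x_1 = M, so (p_1 + 2·p_2)·x_1 = M.
Demand: x_1*(p_1,p_2,M) = M/(p_1 + 2·p_2), x_2* = 2·M/(p_1 + 2·p_2).
Here 4 + 2·5.68 = 15.36, giving x_1* = 2.0182 and x_2* = 4.0365.

x_1* = 2.0182, x_2* = 4.0365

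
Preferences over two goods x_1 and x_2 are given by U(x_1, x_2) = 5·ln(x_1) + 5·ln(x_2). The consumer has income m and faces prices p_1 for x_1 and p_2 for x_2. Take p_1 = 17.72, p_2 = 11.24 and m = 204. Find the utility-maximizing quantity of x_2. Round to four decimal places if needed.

Tangency: MRS = x_2/x_1 = p_1/p_2.
Rearranging, p_2·x_2 = p_1·x_1. Substituting into the budget gives p_1·x_1·(1 + 1) = m.
Demand: x_1*(p_1,p_2,m) = 0.5·m/p_1 and x_2* = 0.5·m/p_2.
At p_1=17.72, p_2=11.24, m=204: x_2* = 0.5·204/11.24 = 9.0747.

x_2* = 9.0747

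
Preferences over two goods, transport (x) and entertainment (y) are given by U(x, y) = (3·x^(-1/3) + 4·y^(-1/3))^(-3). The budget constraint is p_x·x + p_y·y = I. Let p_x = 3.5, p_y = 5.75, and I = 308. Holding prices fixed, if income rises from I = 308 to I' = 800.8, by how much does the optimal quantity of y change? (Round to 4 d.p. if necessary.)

MRS = MU_x/MU_y = (3/4)·(y/x)^(4/3). Set equal to p_x/p_y.
Solve for the ratio: y/x = [(4/3)·p_x/p_y]^(0.75).
With the ratio pinned down, the budget gives x* = I/(p_x + p_y·(y/x)) and y* = (y/x)·x*.
Numerically y/x = 0.855075, so x* = 308/(3.5 + 5.75·0.855075) = 36.594 and y* = 0.855075·36.594 = 31.2906.
At I' = 800.8: y* = 81.3556. Change: 81.3556 − 31.2906 = 50.065.

Δy* = 50.065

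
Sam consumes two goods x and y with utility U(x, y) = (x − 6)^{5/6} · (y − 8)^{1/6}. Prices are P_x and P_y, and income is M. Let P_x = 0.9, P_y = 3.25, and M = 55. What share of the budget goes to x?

This is Cobb-Douglas in (x−6, y−8): tangency gives 5/6·P_y·(y−8) = 1/6·P_x·(x−6).
After buying the subsistence bundle (6, 8), a share 5/6 of the remaining income goes to x: x* = 6 + 5/6·(M − 6P_x − 8P_y)/P_x.
Discretionary income = 55 − 6·0.9 − 8·3.25 = 23.6; x* = 6 + 5/6·23.6/0.9 = 27.8519; y* = 8 + 1/6·23.6/3.25 = 9.2103.
Expenditure on x: 0.9·27.8519 = 25.0667; share = 0.4558.

share on x = 0.4558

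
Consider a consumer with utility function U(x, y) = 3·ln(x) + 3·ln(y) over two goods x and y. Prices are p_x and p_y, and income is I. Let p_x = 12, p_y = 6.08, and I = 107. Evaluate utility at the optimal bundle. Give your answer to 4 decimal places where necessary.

Demand: x*(p_x,p_y,I) = 0.5·I/p_x and y* = 0.5·I/p_y.
At p_x=12, p_y=6.08, I=107: x* = 0.5·107/12 = 4.4583, y* = 8.7993.
Utility at the optimum: U(4.4583, 8.7993) = 11.0084.

V = 11.0084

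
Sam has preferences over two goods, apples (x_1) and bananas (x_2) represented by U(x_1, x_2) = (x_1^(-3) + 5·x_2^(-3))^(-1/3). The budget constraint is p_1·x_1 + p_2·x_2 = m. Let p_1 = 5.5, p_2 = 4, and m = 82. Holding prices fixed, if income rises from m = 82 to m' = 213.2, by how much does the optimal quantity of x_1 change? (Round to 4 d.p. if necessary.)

MU_x_1 ∝ x_1^(-4), MU_x_2 ∝ 5·x_2^(-4), so MRS = (1/5)·(x_2/x_1)^(4) = p_1/p_2.
Solve for the ratio: x_2/x_1 = [5·p_1/p_2]^(0.25).
Substitute x_2 = (x_2/x_1)·x_1 into the budget: x_1* = m/(p_1 + p_2·(x_2/x_1)).
Numerically x_2/x_1 = 1.619266, so x_1* = 82/(5.5 + 4·1.619266) = 6.8464.
At m' = 213.2: x_1* = 17.8007. Change: 17.8007 − 6.8464 = 10.9543.

Δx_1* = 10.9543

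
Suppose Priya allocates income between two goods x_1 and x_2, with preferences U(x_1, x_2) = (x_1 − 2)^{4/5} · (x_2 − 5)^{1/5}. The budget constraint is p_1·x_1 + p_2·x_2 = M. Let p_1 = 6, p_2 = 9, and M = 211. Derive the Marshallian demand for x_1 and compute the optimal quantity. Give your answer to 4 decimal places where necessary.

x_1* = 22.5333

Substituting into the budget: x_1* = 2 + 0.8·(M − 2·p_1 − 5·p_2)/p_1, and x_2* = 5 + 0.2·(…)/p_2.
Discretionary income = 211 − 2·6 − 5·9 = 154; x_1* = 2 + 0.8·154/6 = 22.5333.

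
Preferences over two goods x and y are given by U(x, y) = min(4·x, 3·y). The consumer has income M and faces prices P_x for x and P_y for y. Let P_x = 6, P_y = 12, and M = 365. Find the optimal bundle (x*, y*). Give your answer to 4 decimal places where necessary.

Demand: x*(P_x,P_y,M) = 3·M/(3·P_x + 4·P_y), y* = 4·M/(3·P_x + 4·P_y).
Here 3·6 + 4·12 = 66, giving x* = 16.5909 and y* = 22.1212.

x* = 16.5909, y* = 22.1212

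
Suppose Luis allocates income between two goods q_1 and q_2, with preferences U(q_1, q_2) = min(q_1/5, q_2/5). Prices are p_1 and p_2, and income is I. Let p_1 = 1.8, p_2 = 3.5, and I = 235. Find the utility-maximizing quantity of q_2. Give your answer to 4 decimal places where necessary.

q_2* = 44.3396

Leontief preferences: the optimum is at the kink where q_1/5 = q_2/5, i.e. q_2 = q_1.
Budget: p_1·q_1 + p_2·q_1 = I, so (5·p_1 + 5·p_2)·q_1 = 5·I.
Demand: q_1*(p_1,p_2,I) = 5·I/(5·p_1 + 5·p_2), q_2* = 5·I/(5·p_1 + 5·p_2).
Here 5·1.8 + 5·3.5 = 26.5, giving q_2* = 44.3396.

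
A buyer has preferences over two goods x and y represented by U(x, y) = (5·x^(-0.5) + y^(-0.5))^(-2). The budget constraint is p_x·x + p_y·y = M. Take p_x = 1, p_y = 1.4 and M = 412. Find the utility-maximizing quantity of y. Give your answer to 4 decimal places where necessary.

y* = 81.4341

MRS = MU_x/MU_y = 5·(y/x)^(1.5). Set equal to p_x/p_y.
Solve for the ratio: y/x = [(1/5)·p_x/p_y]^(2/3).
With the ratio pinned down, the budget gives x* = M/(p_x + p_y·(y/x)) and y* = (y/x)·x*.
Numerically y/x = 0.273276, so x* = 412/(1 + 1.4·0.273276) = 297.9923 and y* = 0.273276·297.9923 = 81.4341.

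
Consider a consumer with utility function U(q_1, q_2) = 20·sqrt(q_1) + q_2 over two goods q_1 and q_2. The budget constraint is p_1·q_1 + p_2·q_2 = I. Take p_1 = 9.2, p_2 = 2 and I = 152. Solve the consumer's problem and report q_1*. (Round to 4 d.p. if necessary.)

q_1* = 4.7259

MU_q_1 = 10/√q_1, MU_q_2 = 1. Tangency: 10/√q_1 = p_1/p_2.
Thus q_1* = (10·p_2/p_1)² — independent of I — with the rest of income spent on q_2.
Plugging in: q_1* = (10·2/9.2)² = 4.7259.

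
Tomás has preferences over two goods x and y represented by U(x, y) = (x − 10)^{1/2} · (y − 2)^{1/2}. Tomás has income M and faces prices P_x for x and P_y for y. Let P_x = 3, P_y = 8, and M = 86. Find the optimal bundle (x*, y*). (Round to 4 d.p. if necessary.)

This is Cobb-Douglas in (x−10, y−2): tangency gives 0.5·P_y·(y−2) = 0.5·P_x·(x−10).
Substituting into the budget: x* = 10 + 0.5·(M − 10·P_x − 2·P_y)/P_x, and y* = 2 + 0.5·(…)/P_y.
Discretionary income = 86 − 10·3 − 2·8 = 40; x* = 10 + 0.5·40/3 = 16.6667; y* = 2 + 0.5·40/8 = 4.5.

x* = 16.6667, y* = 4.5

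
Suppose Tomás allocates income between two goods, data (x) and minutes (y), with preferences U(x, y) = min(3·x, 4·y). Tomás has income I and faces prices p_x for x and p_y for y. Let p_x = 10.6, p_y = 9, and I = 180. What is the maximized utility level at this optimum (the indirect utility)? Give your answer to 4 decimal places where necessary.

V = 31.1239

Leontief preferences: the optimum is at the kink where x/4 = y/3, i.e. y = (3/4)·x.
Budget: p_x·x + p_y·(3/4)·x = I, so (4·p_x + 3·p_y)·x = 4·I.
Demand: x*(p_x,p_y,I) = 4·I/(4·p_x + 3·p_y), y* = 3·I/(4·p_x + 3·p_y).
Here 4·10.6 + 3·9 = 69.4, giving x* = 10.3746 and y* = 7.781.
Utility at the optimum: U(10.3746, 7.781) = 31.1239.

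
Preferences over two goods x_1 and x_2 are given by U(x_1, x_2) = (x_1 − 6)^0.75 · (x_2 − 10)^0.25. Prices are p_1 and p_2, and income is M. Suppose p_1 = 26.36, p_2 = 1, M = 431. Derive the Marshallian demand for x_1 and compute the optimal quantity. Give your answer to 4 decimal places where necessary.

Let x_1' = x_1−6, x_2' = x_2−10. MRS = 3·x_2'/x_1' = p_1/p_2.
Substituting into the budget: x_1* = 6 + 0.75·(M − 6·p_1 − 10·p_2)/p_1, and x_2* = 10 + 0.25·(…)/p_2.
Discretionary income = 431 − 6·26.36 − 10·1 = 262.84; x_1* = 6 + 0.75·262.84/26.36 = 13.4784.

x_1* = 13.4784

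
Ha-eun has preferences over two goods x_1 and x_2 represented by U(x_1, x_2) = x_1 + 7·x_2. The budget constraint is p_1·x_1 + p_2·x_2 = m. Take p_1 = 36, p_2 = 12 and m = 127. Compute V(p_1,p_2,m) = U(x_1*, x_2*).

Perfect substitutes: compare marginal utility per dollar. 1/p_1 vs 7/p_2 → 0.0278 vs 0.5833.
x_2 gives more utility per dollar, so spend all income on x_2: x_2* = m/p_2, x_1* = 0.
Numerically: x_1* = 0, x_2* = 10.5833.
Utility at the optimum: U(0, 10.5833) = 74.0833.

V = 74.0833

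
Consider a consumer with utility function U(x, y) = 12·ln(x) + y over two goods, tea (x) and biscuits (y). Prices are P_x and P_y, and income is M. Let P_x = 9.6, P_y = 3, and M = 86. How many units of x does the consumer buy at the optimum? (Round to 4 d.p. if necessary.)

MU_x = 12/x, MU_y = 1. Tangency: 12/x = P_x/P_y.
So x*(P_x,P_y) = 12·P_y/P_x, independent of income; and y* = (M − 12·P_y)/P_y.
At the given prices: x* = 12·3/9.6 = 3.75.

x* = 3.75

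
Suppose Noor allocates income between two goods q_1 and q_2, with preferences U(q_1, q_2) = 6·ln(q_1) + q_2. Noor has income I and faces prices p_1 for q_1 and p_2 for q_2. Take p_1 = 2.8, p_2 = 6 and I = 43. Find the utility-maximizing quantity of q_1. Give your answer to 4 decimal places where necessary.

So q_1*(p_1,p_2) = 6·p_2/p_1, independent of income; and q_2* = (I − 6·p_2)/p_2.
At the given prices: q_1* = 6·6/2.8 = 12.8571.

q_1* = 12.8571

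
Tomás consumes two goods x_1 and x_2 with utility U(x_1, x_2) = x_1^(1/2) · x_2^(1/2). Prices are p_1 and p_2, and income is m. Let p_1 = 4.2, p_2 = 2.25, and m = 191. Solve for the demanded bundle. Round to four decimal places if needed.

Tangency: MRS = x_2/x_1 = p_1/p_2.
So 0.5·p_2·x_2 = 0.5·p_1·x_1; combined with the budget, a share 0.5 of income goes to x_1.
Demand: x_1*(p_1,p_2,m) = 0.5·m/p_1 and x_2* = 0.5·m/p_2.
At p_1=4.2, p_2=2.25, m=191: x_1* = 0.5·191/4.2 = 22.7381, x_2* = 42.4444.

x_1* = 22.7381, x_2* = 42.4444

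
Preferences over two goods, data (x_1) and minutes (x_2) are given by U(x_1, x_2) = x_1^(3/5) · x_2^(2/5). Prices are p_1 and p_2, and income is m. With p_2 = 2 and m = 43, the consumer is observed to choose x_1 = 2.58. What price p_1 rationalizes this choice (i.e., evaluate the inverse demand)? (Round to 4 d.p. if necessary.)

MU_x_1/MU_x_2 = (0.6·x_2)/(0.4·x_1); tangency sets this equal to p_1/p_2.
So 0.6·p_2·x_2 = 0.4·p_1·x_1; combined with the budget, a share 0.6 of income goes to x_1.
Demand: x_1*(p_1,p_2,m) = 0.6·m/p_1 and x_2* = 0.4·m/p_2.
Set x_1* = 2.58 in the demand function and solve for p_1: p_1 = 10.

p_1 = 10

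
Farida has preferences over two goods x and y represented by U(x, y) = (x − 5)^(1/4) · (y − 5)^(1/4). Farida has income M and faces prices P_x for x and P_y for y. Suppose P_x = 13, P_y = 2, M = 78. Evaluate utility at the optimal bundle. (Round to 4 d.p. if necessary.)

Let x' = x−5, y' = y−5. MRS = y'/x' = P_x/P_y.
After buying the subsistence bundle (5, 5), a share 0.5 of the remaining income goes to x: x* = 5 + 0.5·(M − 5P_x − 5P_y)/P_x.
Discretionary income = 78 − 5·13 − 5·2 = 3; x* = 5 + 0.5·3/13 = 5.1154; y* = 5 + 0.5·3/2 = 5.75.
Utility at the optimum: U(5.1154, 5.75) = 0.5424.

V = 0.5424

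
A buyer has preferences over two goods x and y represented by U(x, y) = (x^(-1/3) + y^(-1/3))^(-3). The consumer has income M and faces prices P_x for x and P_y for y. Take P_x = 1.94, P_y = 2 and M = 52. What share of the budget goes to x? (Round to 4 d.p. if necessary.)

share on x = 0.4981

MU_x ∝ x^(-4/3), MU_y ∝ y^(-4/3), so MRS = (y/x)^(4/3) = P_x/P_y.
Hence y/x = (P_x/P_y)^(1/(4/3)), i.e. raised to the 0.75 power.
With the ratio pinned down, the budget gives x* = M/(P_x + P_y·(y/x)) and y* = (y/x)·x*.
Numerically y/x = 0.977415, so x* = 52/(1.94 + 2·0.977415) = 13.351 and y* = 0.977415·13.351 = 13.0495.
Expenditure on x: 1.94·13.351 = 25.901; share = 0.4981.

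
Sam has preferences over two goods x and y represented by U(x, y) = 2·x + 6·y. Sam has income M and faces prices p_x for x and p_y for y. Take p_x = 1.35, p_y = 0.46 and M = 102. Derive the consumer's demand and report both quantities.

Linear utility — the consumer picks whichever good has higher MU/price: 2/1.35 = 1.4815 vs 6/0.46 = 13.0435.
y gives more utility per dollar, so spend all income on y: y* = M/p_y, x* = 0.
Numerically: x* = 0, y* = 221.7391.

x* = 0, y* = 221.7391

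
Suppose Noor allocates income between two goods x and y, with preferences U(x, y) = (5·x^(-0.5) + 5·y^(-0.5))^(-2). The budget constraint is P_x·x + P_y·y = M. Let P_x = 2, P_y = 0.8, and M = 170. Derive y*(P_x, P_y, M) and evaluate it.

y* = 90.149

MU_x ∝ 5·x^(-1.5), MU_y ∝ 5·y^(-1.5), so MRS = (y/x)^(1.5) = P_x/P_y.
Solve for the ratio: y/x = [P_x/P_y]^(2/3).
Substitute y = (y/x)·x into the budget: x* = M/(P_x + P_y·(y/x)).
Numerically y/x = 1.842016, so x* = 170/(2 + 0.8·1.842016) = 48.9404 and y* = 1.842016·48.9404 = 90.149.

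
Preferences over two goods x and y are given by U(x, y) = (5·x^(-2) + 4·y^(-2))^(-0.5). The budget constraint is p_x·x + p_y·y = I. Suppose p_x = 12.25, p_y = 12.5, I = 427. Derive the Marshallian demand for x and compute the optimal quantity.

From the CES first-order condition, (5/4)·(y/x)^(3) = p_x/p_y.
Hence y/x = ((4/5)·p_x/p_y)^(1/(3)), i.e. raised to the 1/3 power.
Substitute y = (y/x)·x into the budget: x* = I/(p_x + p_y·(y/x)).
Numerically y/x = 0.922087, so x* = 427/(12.25 + 12.5·0.922087) = 17.9592.

x* = 17.9592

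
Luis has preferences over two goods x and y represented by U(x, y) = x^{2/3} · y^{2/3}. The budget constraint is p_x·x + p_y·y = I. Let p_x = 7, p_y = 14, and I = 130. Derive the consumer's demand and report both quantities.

x* = 9.2857, y* = 4.6429

Tangency: MRS = y/x = p_x/p_y.
So 2/3·p_y·y = 2/3·p_x·x; combined with the budget, a share 0.5 of income goes to x.
Demand: x*(p_x,p_y,I) = 0.5·I/p_x and y* = 0.5·I/p_y.
At p_x=7, p_y=14, I=130: x* = 0.5·130/7 = 9.2857, y* = 4.6429.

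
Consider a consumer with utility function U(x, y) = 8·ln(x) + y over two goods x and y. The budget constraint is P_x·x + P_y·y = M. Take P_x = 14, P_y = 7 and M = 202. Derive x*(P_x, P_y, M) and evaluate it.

x* = 4

MU_x = 8/x, MU_y = 1. Tangency: 8/x = P_x/P_y.
So x*(P_x,P_y) = 8·P_y/P_x, independent of income; and y* = (M − 8·P_y)/P_y.
At the given prices: x* = 8·7/14 = 4.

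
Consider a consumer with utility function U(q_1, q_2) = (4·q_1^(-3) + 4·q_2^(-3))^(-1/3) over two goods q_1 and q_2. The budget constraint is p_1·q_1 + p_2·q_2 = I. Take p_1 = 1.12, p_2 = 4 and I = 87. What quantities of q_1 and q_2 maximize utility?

q_1* = 21.5897, q_2* = 15.7049

MRS = MU_q_1/MU_q_2 = (q_2/q_1)^(4). Set equal to p_1/p_2.
Hence q_2/q_1 = (p_1/p_2)^(1/(4)), i.e. raised to the 0.25 power.
With the ratio pinned down, the budget gives q_1* = I/(p_1 + p_2·(q_2/q_1)) and q_2* = (q_2/q_1)·q_1*.
Numerically q_2/q_1 = 0.727427, so q_1* = 87/(1.12 + 4·0.727427) = 21.5897 and q_2* = 0.727427·21.5897 = 15.7049.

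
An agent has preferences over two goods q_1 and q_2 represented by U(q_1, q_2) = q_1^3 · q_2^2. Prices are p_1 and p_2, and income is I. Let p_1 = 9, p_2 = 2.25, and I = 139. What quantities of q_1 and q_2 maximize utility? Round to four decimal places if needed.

MU_q_1/MU_q_2 = (3·q_2)/(2·q_1); tangency sets this equal to p_1/p_2.
Rearranging, p_2·q_2 = (2/3)·p_1·q_1. Substituting into the budget gives p_1·q_1·(1 + (2/3)) = I.
Demand: q_1*(p_1,p_2,I) = 0.6·I/p_1 and q_2* = 0.4·I/p_2.
At p_1=9, p_2=2.25, I=139: q_1* = 0.6·139/9 = 9.2667, q_2* = 24.7111.

q_1* = 9.2667, q_2* = 24.7111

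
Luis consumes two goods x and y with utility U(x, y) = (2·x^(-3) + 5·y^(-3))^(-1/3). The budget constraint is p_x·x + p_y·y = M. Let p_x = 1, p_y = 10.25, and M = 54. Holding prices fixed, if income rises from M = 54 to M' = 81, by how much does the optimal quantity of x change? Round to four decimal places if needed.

Δx* = 3.2914

MRS = MU_x/MU_y = (2/5)·(y/x)^(4). Set equal to p_x/p_y.
Solve for the ratio: y/x = [(5/2)·p_x/p_y]^(0.25).
With the ratio pinned down, the budget gives x* = M/(p_x + p_y·(y/x)) and y* = (y/x)·x*.
Numerically y/x = 0.702755, so x* = 54/(1 + 10.25·0.702755) = 6.5828.
At M' = 81: x* = 9.8741. Change: 9.8741 − 6.5828 = 3.2914.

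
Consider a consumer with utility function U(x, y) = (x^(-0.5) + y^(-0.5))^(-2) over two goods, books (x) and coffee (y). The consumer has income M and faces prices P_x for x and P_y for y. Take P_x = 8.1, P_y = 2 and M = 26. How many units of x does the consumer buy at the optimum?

x* = 1.9724

MRS = MU_x/MU_y = (y/x)^(1.5). Set equal to P_x/P_y.
Hence y/x = (P_x/P_y)^(1/(1.5)), i.e. raised to the 2/3 power.
With the ratio pinned down, the budget gives x* = M/(P_x + P_y·(y/x)) and y* = (y/x)·x*.
Numerically y/x = 2.540797, so x* = 26/(8.1 + 2·2.540797) = 1.9724.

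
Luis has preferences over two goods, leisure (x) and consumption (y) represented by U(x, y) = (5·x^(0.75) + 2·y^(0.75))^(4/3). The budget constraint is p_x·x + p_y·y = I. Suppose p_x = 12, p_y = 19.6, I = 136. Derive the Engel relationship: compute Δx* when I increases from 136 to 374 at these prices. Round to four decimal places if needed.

MU_x ∝ 5·x^(-0.25), MU_y ∝ 2·y^(-0.25), so MRS = (5/2)·(y/x)^(0.25) = p_x/p_y.
Hence y/x = ((2/5)·p_x/p_y)^(1/(0.25)), i.e. raised to the 4 power.
Substitute y = (y/x)·x into the budget: x* = I/(p_x + p_y·(y/x)).
Numerically y/x = 0.003597, so x* = 136/(12 + 19.6·0.003597) = 11.2671.
At I' = 374: x* = 30.9846. Change: 30.9846 − 11.2671 = 19.7175.

Δx* = 19.7175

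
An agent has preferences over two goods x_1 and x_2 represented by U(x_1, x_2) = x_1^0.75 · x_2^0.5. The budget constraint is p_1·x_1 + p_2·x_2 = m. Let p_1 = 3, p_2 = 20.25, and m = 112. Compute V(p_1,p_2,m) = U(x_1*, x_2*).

V = 15.3148

The MRS is (3/2)·x_2/x_1. Set MRS = p_1/p_2.
Rearranging, p_2·x_2 = (2/3)·p_1·x_1. Substituting into the budget gives p_1·x_1·(1 + (2/3)) = m.
Demand: x_1*(p_1,p_2,m) = 0.6·m/p_1 and x_2* = 0.4·m/p_2.
At p_1=3, p_2=20.25, m=112: x_1* = 0.6·112/3 = 22.4, x_2* = 2.2123.
Utility at the optimum: U(22.4, 2.2123) = 15.3148.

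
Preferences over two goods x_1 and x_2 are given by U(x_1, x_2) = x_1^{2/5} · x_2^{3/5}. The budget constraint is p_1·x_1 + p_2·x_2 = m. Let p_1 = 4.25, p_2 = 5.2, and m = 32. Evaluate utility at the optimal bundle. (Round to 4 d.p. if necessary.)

Tangency: MRS = (2/3)·x_2/x_1 = p_1/p_2.
Rearranging, p_2·x_2 = (3/2)·p_1·x_1. Substituting into the budget gives p_1·x_1·(1 + (3/2)) = m.
Demand: x_1*(p_1,p_2,m) = 0.4·m/p_1 and x_2* = 0.6·m/p_2.
At p_1=4.25, p_2=5.2, m=32: x_1* = 0.4·32/4.25 = 3.0118, x_2* = 3.6923.
Utility at the optimum: U(3.0118, 3.6923) = 3.4034.

V = 3.4034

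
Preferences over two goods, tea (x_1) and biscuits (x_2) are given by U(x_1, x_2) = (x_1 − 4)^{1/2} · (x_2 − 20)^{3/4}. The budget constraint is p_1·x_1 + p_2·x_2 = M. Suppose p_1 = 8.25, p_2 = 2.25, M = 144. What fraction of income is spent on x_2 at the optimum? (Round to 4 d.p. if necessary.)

share on x_2 = 0.5875

This is Cobb-Douglas in (x_1−4, x_2−20): tangency gives 0.5·p_2·(x_2−20) = 0.75·p_1·(x_1−4).
After buying the subsistence bundle (4, 20), a share 0.4 of the remaining income goes to x_1: x_1* = 4 + 0.4·(M − 4p_1 − 20p_2)/p_1.
Discretionary income = 144 − 4·8.25 − 20·2.25 = 66; x_1* = 4 + 0.4·66/8.25 = 7.2; x_2* = 20 + 0.6·66/2.25 = 37.6.
Expenditure on x_2: 2.25·37.6 = 84.6; share = 0.5875.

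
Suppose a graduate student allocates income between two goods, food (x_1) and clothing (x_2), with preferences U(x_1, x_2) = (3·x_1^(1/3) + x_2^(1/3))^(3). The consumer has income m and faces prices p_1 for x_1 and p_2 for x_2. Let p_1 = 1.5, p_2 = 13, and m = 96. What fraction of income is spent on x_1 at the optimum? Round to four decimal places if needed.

From the CES first-order condition, 3·(x_2/x_1)^(2/3) = p_1/p_2.
Solve for the ratio: x_2/x_1 = [(1/3)·p_1/p_2]^(1.5).
Substitute x_2 = (x_2/x_1)·x_1 into the budget: x_1* = m/(p_1 + p_2·(x_2/x_1)).
Numerically x_2/x_1 = 0.007543, so x_1* = 96/(1.5 + 13·0.007543) = 60.0729 and x_2* = 0.007543·60.0729 = 0.4531.
Expenditure on x_1: 1.5·60.0729 = 90.1094; share = 0.9386.

share on x_1 = 0.9386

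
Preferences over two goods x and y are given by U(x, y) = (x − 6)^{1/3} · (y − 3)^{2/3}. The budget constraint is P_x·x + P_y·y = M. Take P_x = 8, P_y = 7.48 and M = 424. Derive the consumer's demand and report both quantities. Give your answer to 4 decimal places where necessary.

MRS = (1/2)·(y−3)/(x−6). Tangency with P_x/P_y gives y−3 = 2·(P_x/P_y)·(x−6).
After buying the subsistence bundle (6, 3), a share 1/3 of the remaining income goes to x: x* = 6 + 1/3·(M − 6P_x − 3P_y)/P_x.
Discretionary income = 424 − 6·8 − 3·7.48 = 353.56; x* = 6 + 1/3·353.56/8 = 20.7317; y* = 3 + 2/3·353.56/7.48 = 34.5116.

x* = 20.7317, y* = 34.5116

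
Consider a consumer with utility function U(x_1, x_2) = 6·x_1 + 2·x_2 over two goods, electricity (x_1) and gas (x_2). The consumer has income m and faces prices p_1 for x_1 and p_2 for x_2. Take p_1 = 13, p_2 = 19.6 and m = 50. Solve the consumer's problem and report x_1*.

Linear utility — the consumer picks whichever good has higher MU/price: 6/13 = 0.4615 vs 2/19.6 = 0.102.
x_1 gives more utility per dollar, so spend all income on x_1: x_1* = m/p_1, x_2* = 0.
Numerically: x_1* = 3.8462, x_2* = 0.

x_1* = 3.8462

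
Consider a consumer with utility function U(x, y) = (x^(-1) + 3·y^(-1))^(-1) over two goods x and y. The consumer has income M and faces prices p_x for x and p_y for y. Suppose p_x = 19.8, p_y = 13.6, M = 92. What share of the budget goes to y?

From the CES first-order condition, (1/3)·(y/x)^(2) = p_x/p_y.
Hence y/x = (3·p_x/p_y)^(1/(2)), i.e. raised to the 0.5 power.
Substitute y = (y/x)·x into the budget: x* = M/(p_x + p_y·(y/x)).
Numerically y/x = 2.089892, so x* = 92/(19.8 + 13.6·2.089892) = 1.9078 and y* = 2.089892·1.9078 = 3.9871.
Expenditure on y: 13.6·3.9871 = 54.2251; share = 0.5894.

share on y = 0.5894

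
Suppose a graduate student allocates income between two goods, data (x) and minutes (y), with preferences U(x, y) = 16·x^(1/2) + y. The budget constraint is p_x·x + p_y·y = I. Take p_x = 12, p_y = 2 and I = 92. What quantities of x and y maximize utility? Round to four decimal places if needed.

MU_x = 8/√x, MU_y = 1. Tangency: 8/√x = p_x/p_y.
Solve: √x = 8·p_y/p_x, so x*(p_x,p_y) = (8·p_y/p_x)², and y* = (I − p_x·x*)/p_y.
Plugging in: x* = (8·2/12)² = 1.7778, y* = 35.3333.

x* = 1.7778, y* = 35.3333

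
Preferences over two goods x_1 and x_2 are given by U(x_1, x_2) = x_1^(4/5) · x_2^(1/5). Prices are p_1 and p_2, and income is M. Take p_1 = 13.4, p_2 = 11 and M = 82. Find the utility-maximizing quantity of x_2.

x_2* = 1.4909

The MRS is 4·x_2/x_1. Set MRS = p_1/p_2.
So 0.8·p_2·x_2 = 0.2·p_1·x_1; combined with the budget, a share 0.8 of income goes to x_1.
Demand: x_1*(p_1,p_2,M) = 0.8·M/p_1 and x_2* = 0.2·M/p_2.
At p_1=13.4, p_2=11, M=82: x_2* = 0.2·82/11 = 1.4909.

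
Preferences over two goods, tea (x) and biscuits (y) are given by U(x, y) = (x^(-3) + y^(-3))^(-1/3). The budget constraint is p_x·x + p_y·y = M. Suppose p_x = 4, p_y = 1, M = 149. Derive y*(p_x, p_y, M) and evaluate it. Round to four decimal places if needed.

MU_x ∝ x^(-4), MU_y ∝ y^(-4), so MRS = (y/x)^(4) = p_x/p_y.
Solve for the ratio: y/x = [p_x/p_y]^(0.25).
Substitute y = (y/x)·x into the budget: x* = M/(p_x + p_y·(y/x)).
Numerically y/x = 1.414214, so x* = 149/(4 + 1·1.414214) = 27.5202 and y* = 1.414214·27.5202 = 38.9194.

y* = 38.9194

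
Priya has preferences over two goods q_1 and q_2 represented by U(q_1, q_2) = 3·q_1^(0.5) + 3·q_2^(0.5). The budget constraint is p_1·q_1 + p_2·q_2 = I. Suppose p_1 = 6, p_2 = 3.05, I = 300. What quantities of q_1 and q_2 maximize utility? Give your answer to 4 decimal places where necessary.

From the CES first-order condition, (q_2/q_1)^(0.5) = p_1/p_2.
Solve for the ratio: q_2/q_1 = [p_1/p_2]^(2).
Substitute q_2 = (q_2/q_1)·q_1 into the budget: q_1* = I/(p_1 + p_2·(q_2/q_1)).
Numerically q_2/q_1 = 3.869927, so q_1* = 300/(6 + 3.05·3.869927) = 16.8508 and q_2* = 3.869927·16.8508 = 65.2115.

q_1* = 16.8508, q_2* = 65.2115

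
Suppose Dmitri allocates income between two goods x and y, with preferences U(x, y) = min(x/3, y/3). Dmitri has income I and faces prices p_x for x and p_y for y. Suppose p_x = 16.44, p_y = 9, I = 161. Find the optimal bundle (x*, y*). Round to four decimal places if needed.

With perfect complements, no substitution: consume in ratio x:y = 3:3.
Budget: p_x·x + p_y·x = I, so (3·p_x + 3·p_y)·x = 3·I.
Demand: x*(p_x,p_y,I) = 3·I/(3·p_x + 3·p_y), y* = 3·I/(3·p_x + 3·p_y).
Here 3·16.44 + 3·9 = 76.32, giving x* = 6.3286 and y* = 6.3286.

x* = 6.3286, y* = 6.3286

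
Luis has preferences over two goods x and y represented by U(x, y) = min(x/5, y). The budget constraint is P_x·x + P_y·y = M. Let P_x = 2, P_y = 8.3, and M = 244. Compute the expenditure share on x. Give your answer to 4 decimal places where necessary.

Here 5·2 + 8.3 = 18.3, giving x* = 66.6667 and y* = 13.3333.
Expenditure on x: 2·66.6667 = 133.3333; share = 0.5464.

share on x = 0.5464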